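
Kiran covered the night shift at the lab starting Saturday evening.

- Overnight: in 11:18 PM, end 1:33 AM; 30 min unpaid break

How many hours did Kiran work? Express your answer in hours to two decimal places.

Overnight: 11:18 PM → midnight = 0 h 42 min; midnight → 1:33 AM = 1 h 33 min; span 2 h 15 min; less 30 min break → 1 h 45 min

1.75 hours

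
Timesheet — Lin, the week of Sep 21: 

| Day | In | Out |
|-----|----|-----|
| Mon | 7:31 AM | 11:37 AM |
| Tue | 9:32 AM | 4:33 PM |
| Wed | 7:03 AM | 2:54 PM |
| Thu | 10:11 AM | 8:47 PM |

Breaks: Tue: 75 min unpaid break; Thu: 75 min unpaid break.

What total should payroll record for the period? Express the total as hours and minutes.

Mon: 7:31 AM–11:37 AM = 4 h 6 min
Tue: 9:32 AM–4:33 PM = 7 h 1 min; less 75 min break → 5 h 46 min
Wed: 7:03 AM–2:54 PM = 7 h 51 min
Thu: 10:11 AM–8:47 PM = 10 h 36 min; less 75 min break → 9 h 21 min
Total: 4 h 6 min + 5 h 46 min + 7 h 51 min + 9 h 21 min = 27 h 4 min.

27 h 4 min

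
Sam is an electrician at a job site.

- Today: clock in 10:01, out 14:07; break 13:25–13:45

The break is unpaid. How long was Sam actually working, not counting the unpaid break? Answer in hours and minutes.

3 h 46 min

Today: 10:01–14:07 = 4 h 6 min; less 20 min break → 3 h 46 min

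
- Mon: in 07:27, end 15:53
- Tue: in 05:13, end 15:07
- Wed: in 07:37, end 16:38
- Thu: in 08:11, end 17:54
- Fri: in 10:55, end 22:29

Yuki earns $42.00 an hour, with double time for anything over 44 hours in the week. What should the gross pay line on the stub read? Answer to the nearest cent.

$2237.20

Mon: 07:27–15:53 = 8 h 26 min
Tue: 05:13–15:07 = 9 h 54 min
Wed: 07:37–16:38 = 9 h 1 min
Thu: 08:11–17:54 = 9 h 43 min
Fri: 10:55–22:29 = 11 h 34 min
Total worked: 48 h 38 min = 2918 min.
Regular 44 h 0 min = 2640 min at $42.00/h; overtime 4 h 38 min = 278 min at $84.00/h.
Pay = (2640 × $42.00 + 278 × $84.00) ÷ 60 = $2237.20.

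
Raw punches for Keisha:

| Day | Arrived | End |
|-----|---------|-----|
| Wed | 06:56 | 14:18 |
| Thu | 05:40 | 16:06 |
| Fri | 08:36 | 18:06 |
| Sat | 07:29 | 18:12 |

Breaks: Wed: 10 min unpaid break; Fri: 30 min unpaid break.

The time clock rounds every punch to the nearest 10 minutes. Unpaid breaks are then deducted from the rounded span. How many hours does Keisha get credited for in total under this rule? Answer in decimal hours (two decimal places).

37.33 hours

Wed: in 06:56→07:00, out 14:18→14:20; 7 h 20 min − 10 min = 7 h 10 min
Thu: in 05:40→05:40, out 16:06→16:10; 10 h 30 min
Fri: in 08:36→08:40, out 18:06→18:10; 9 h 30 min − 30 min = 9 h 0 min
Sat: in 07:29→07:30, out 18:12→18:10; 10 h 40 min
Total credited: 37 h 20 min.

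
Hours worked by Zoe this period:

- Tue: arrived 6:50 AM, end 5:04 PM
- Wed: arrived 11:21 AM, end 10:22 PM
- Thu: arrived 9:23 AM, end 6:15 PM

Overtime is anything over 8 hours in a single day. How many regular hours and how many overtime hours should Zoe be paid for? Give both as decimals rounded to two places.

Regular 24.00 hours, overtime 6.12 hours

Tue: 6:50 AM–5:04 PM = 10 h 14 min
Wed: 11:21 AM–10:22 PM = 11 h 1 min
Thu: 9:23 AM–6:15 PM = 8 h 52 min
Tue reg 8 h 0 min / OT 2 h 14 min; Wed reg 8 h 0 min / OT 3 h 1 min; Thu reg 8 h 0 min / OT 0 h 52 min.
Totals: regular 24 h 0 min, overtime 6 h 7 min.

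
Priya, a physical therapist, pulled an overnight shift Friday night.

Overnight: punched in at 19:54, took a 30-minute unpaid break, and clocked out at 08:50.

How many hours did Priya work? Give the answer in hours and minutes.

Overnight: 19:54 → midnight = 4 h 6 min; midnight → 08:50 = 8 h 50 min; span 12 h 56 min; less 30 min break → 12 h 26 min

12 h 26 min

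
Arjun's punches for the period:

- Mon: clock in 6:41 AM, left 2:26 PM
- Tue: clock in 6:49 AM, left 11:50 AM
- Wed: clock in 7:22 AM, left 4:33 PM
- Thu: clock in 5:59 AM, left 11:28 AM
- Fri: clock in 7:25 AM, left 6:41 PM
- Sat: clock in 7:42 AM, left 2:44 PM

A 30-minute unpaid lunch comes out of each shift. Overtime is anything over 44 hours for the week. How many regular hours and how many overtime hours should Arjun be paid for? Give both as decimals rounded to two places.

Regular 42.73 hours, overtime 0.00 hours

Mon: 6:41 AM–2:26 PM = 7 h 45 min; less 30 min break → 7 h 15 min
Tue: 6:49 AM–11:50 AM = 5 h 1 min; less 30 min break → 4 h 31 min
Wed: 7:22 AM–4:33 PM = 9 h 11 min; less 30 min break → 8 h 41 min
Thu: 5:59 AM–11:28 AM = 5 h 29 min; less 30 min break → 4 h 59 min
Fri: 7:25 AM–6:41 PM = 11 h 16 min; less 30 min break → 10 h 46 min
Sat: 7:42 AM–2:44 PM = 7 h 2 min; less 30 min break → 6 h 32 min
Total worked: 42 h 44 min = 42.73 h.
Threshold 44 h → overtime 0 h 0 min, regular 42 h 44 min.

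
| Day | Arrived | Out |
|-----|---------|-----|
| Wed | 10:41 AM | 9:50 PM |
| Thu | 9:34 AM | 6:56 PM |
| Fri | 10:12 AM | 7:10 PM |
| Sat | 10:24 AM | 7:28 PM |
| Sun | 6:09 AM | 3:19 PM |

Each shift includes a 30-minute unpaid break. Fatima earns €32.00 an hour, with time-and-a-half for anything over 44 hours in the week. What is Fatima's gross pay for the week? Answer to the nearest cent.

€1466.40

Wed: 10:41 AM–9:50 PM = 11 h 9 min; less 30 min break → 10 h 39 min
Thu: 9:34 AM–6:56 PM = 9 h 22 min; less 30 min break → 8 h 52 min
Fri: 10:12 AM–7:10 PM = 8 h 58 min; less 30 min break → 8 h 28 min
Sat: 10:24 AM–7:28 PM = 9 h 4 min; less 30 min break → 8 h 34 min
Sun: 6:09 AM–3:19 PM = 9 h 10 min; less 30 min break → 8 h 40 min
Total worked: 45 h 13 min = 2713 min.
Regular 44 h 0 min = 2640 min at €32.00/h; overtime 1 h 13 min = 73 min at €48.00/h.
Pay = (2640 × €32.00 + 73 × €48.00) ÷ 60 = €1466.40.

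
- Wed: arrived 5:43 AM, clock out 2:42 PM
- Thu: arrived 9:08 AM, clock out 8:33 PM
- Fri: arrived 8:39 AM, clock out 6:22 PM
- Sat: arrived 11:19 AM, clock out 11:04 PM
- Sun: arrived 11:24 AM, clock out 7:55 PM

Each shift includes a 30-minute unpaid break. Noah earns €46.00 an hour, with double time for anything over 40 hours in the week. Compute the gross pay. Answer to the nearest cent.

Wed: 5:43 AM–2:42 PM = 8 h 59 min; less 30 min break → 8 h 29 min
Thu: 9:08 AM–8:33 PM = 11 h 25 min; less 30 min break → 10 h 55 min
Fri: 8:39 AM–6:22 PM = 9 h 43 min; less 30 min break → 9 h 13 min
Sat: 11:19 AM–11:04 PM = 11 h 45 min; less 30 min break → 11 h 15 min
Sun: 11:24 AM–7:55 PM = 8 h 31 min; less 30 min break → 8 h 1 min
Total worked: 47 h 53 min = 2873 min.
Regular 40 h 0 min = 2400 min at €46.00/h; overtime 7 h 53 min = 473 min at €92.00/h.
Pay = (2400 × €46.00 + 473 × €92.00) ÷ 60 = €2565.27.

€2565.27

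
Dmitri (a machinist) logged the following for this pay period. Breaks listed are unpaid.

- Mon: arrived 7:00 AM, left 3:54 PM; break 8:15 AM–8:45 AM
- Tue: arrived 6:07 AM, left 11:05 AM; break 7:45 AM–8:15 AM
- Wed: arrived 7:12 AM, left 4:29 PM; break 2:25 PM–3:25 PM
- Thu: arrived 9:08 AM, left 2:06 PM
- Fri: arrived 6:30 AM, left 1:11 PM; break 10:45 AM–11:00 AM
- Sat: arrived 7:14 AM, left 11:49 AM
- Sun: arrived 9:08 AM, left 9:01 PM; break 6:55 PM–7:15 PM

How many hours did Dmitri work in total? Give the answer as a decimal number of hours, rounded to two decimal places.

Mon: 7:00 AM–3:54 PM = 8 h 54 min; less 30 min break → 8 h 24 min
Tue: 6:07 AM–11:05 AM = 4 h 58 min; less 30 min break → 4 h 28 min
Wed: 7:12 AM–4:29 PM = 9 h 17 min; less 60 min break → 8 h 17 min
Thu: 9:08 AM–2:06 PM = 4 h 58 min
Fri: 6:30 AM–1:11 PM = 6 h 41 min; less 15 min break → 6 h 26 min
Sat: 7:14 AM–11:49 AM = 4 h 35 min
Sun: 9:08 AM–9:01 PM = 11 h 53 min; less 20 min break → 11 h 33 min
Total: 8 h 24 min + 4 h 28 min + 8 h 17 min + 4 h 58 min + 6 h 26 min + 4 h 35 min + 11 h 33 min = 48 h 41 min.

48.68 hours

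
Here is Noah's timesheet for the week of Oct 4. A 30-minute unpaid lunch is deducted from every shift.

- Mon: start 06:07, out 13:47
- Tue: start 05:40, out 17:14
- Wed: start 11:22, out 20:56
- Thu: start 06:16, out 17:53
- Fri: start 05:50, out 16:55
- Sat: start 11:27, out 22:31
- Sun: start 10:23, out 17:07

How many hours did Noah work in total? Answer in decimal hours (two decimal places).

65.80 hours

Mon: 06:07–13:47 = 7 h 40 min; less 30 min break → 7 h 10 min
Tue: 05:40–17:14 = 11 h 34 min; less 30 min break → 11 h 4 min
Wed: 11:22–20:56 = 9 h 34 min; less 30 min break → 9 h 4 min
Thu: 06:16–17:53 = 11 h 37 min; less 30 min break → 11 h 7 min
Fri: 05:50–16:55 = 11 h 5 min; less 30 min break → 10 h 35 min
Sat: 11:27–22:31 = 11 h 4 min; less 30 min break → 10 h 34 min
Sun: 10:23–17:07 = 6 h 44 min; less 30 min break → 6 h 14 min
Total: 7 h 10 min + 11 h 4 min + 9 h 4 min + 11 h 7 min + 10 h 35 min + 10 h 34 min + 6 h 14 min = 65 h 48 min.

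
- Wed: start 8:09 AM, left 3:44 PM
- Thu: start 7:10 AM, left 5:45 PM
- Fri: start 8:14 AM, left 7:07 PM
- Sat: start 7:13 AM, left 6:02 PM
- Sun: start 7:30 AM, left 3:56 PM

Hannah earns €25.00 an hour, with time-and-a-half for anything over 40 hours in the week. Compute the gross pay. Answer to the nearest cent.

€1311.25

Wed: 8:09 AM–3:44 PM = 7 h 35 min
Thu: 7:10 AM–5:45 PM = 10 h 35 min
Fri: 8:14 AM–7:07 PM = 10 h 53 min
Sat: 7:13 AM–6:02 PM = 10 h 49 min
Sun: 7:30 AM–3:56 PM = 8 h 26 min
Total worked: 48 h 18 min = 2898 min.
Regular 40 h 0 min = 2400 min at €25.00/h; overtime 8 h 18 min = 498 min at €37.50/h.
Pay = (2400 × €25.00 + 498 × €37.50) ÷ 60 = €1311.25.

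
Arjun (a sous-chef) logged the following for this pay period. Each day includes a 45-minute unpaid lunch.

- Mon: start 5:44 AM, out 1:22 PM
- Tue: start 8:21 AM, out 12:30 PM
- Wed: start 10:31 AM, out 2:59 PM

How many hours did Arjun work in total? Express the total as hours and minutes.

14 h 0 min

Mon: 5:44 AM–1:22 PM = 7 h 38 min; less 45 min break → 6 h 53 min
Tue: 8:21 AM–12:30 PM = 4 h 9 min; less 45 min break → 3 h 24 min
Wed: 10:31 AM–2:59 PM = 4 h 28 min; less 45 min break → 3 h 43 min
Total: 6 h 53 min + 3 h 24 min + 3 h 43 min = 14 h 0 min.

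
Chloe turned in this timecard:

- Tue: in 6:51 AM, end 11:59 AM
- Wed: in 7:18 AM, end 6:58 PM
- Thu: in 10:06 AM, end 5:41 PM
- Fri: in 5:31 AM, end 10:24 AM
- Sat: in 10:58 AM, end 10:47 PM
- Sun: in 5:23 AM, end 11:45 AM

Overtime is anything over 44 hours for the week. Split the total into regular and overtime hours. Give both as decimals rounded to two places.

Regular 44.00 hours, overtime 3.45 hours

Tue: 6:51 AM–11:59 AM = 5 h 8 min
Wed: 7:18 AM–6:58 PM = 11 h 40 min
Thu: 10:06 AM–5:41 PM = 7 h 35 min
Fri: 5:31 AM–10:24 AM = 4 h 53 min
Sat: 10:58 AM–10:47 PM = 11 h 49 min
Sun: 5:23 AM–11:45 AM = 6 h 22 min
Total worked: 47 h 27 min = 47.45 h.
Threshold 44 h → overtime 3 h 27 min, regular 44 h 0 min.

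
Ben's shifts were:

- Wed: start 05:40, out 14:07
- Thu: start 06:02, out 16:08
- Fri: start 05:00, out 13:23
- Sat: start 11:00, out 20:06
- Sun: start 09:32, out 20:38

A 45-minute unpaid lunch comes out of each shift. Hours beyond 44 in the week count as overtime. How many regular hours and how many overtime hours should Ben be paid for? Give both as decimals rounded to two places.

Regular 43.38 hours, overtime 0.00 hours

Wed: 05:40–14:07 = 8 h 27 min; less 45 min break → 7 h 42 min
Thu: 06:02–16:08 = 10 h 6 min; less 45 min break → 9 h 21 min
Fri: 05:00–13:23 = 8 h 23 min; less 45 min break → 7 h 38 min
Sat: 11:00–20:06 = 9 h 6 min; less 45 min break → 8 h 21 min
Sun: 09:32–20:38 = 11 h 6 min; less 45 min break → 10 h 21 min
Total worked: 43 h 23 min = 43.38 h.
Threshold 44 h → overtime 0 h 0 min, regular 43 h 23 min.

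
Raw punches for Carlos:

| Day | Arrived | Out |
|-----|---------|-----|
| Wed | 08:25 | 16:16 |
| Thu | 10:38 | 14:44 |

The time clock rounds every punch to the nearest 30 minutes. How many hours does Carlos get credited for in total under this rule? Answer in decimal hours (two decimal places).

12.00 hours

Wed: in 08:25→08:30, out 16:16→16:30; 8 h 0 min
Thu: in 10:38→10:30, out 14:44→14:30; 4 h 0 min
Total credited: 12 h 0 min.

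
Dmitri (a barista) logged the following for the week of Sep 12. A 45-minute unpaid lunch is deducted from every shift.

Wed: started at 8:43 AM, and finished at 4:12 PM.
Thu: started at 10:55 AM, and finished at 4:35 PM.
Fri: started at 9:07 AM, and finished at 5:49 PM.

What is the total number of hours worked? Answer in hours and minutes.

Wed: 8:43 AM–4:12 PM = 7 h 29 min; less 45 min break → 6 h 44 min
Thu: 10:55 AM–4:35 PM = 5 h 40 min; less 45 min break → 4 h 55 min
Fri: 9:07 AM–5:49 PM = 8 h 42 min; less 45 min break → 7 h 57 min
Total: 6 h 44 min + 4 h 55 min + 7 h 57 min = 19 h 36 min.

19 h 36 min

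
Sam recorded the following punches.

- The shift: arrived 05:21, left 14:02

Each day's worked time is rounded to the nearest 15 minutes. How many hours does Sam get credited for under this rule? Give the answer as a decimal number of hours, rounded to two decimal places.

The shift: 05:21–14:02 = 8 h 41 min → rounds to 8 h 45 min

8.75 hours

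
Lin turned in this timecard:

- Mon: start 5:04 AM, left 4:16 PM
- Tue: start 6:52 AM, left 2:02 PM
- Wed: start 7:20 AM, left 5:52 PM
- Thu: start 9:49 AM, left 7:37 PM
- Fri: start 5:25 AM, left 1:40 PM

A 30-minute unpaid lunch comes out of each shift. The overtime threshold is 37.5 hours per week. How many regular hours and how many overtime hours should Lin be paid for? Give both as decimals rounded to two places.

Mon: 5:04 AM–4:16 PM = 11 h 12 min; less 30 min break → 10 h 42 min
Tue: 6:52 AM–2:02 PM = 7 h 10 min; less 30 min break → 6 h 40 min
Wed: 7:20 AM–5:52 PM = 10 h 32 min; less 30 min break → 10 h 2 min
Thu: 9:49 AM–7:37 PM = 9 h 48 min; less 30 min break → 9 h 18 min
Fri: 5:25 AM–1:40 PM = 8 h 15 min; less 30 min break → 7 h 45 min
Total worked: 44 h 27 min = 44.45 h.
Threshold 37.5 h → overtime 6 h 57 min, regular 37 h 30 min.

Regular 37.50 hours, overtime 6.95 hours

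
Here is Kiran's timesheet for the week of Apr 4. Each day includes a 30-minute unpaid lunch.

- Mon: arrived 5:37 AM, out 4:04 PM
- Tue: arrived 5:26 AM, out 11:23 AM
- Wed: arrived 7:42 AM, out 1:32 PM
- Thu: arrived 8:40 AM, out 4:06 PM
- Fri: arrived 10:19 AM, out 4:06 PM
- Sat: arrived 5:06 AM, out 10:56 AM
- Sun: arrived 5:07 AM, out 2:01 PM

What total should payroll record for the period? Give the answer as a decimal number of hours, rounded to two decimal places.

Mon: 5:37 AM–4:04 PM = 10 h 27 min; less 30 min break → 9 h 57 min
Tue: 5:26 AM–11:23 AM = 5 h 57 min; less 30 min break → 5 h 27 min
Wed: 7:42 AM–1:32 PM = 5 h 50 min; less 30 min break → 5 h 20 min
Thu: 8:40 AM–4:06 PM = 7 h 26 min; less 30 min break → 6 h 56 min
Fri: 10:19 AM–4:06 PM = 5 h 47 min; less 30 min break → 5 h 17 min
Sat: 5:06 AM–10:56 AM = 5 h 50 min; less 30 min break → 5 h 20 min
Sun: 5:07 AM–2:01 PM = 8 h 54 min; less 30 min break → 8 h 24 min
Total: 9 h 57 min + 5 h 27 min + 5 h 20 min + 6 h 56 min + 5 h 17 min + 5 h 20 min + 8 h 24 min = 46 h 41 min.

46.68 hours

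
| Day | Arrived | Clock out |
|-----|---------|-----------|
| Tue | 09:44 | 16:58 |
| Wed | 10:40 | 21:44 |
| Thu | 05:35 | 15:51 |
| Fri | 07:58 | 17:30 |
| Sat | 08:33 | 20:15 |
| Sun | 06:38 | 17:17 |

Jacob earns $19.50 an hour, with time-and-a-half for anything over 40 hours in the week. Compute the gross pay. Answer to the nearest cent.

Tue: 09:44–16:58 = 7 h 14 min
Wed: 10:40–21:44 = 11 h 4 min
Thu: 05:35–15:51 = 10 h 16 min
Fri: 07:58–17:30 = 9 h 32 min
Sat: 08:33–20:15 = 11 h 42 min
Sun: 06:38–17:17 = 10 h 39 min
Total worked: 60 h 27 min = 3627 min.
Regular 40 h 0 min = 2400 min at $19.50/h; overtime 20 h 27 min = 1227 min at $29.25/h.
Pay = (2400 × $19.50 + 1227 × $29.25) ÷ 60 = $1378.16.

$1378.16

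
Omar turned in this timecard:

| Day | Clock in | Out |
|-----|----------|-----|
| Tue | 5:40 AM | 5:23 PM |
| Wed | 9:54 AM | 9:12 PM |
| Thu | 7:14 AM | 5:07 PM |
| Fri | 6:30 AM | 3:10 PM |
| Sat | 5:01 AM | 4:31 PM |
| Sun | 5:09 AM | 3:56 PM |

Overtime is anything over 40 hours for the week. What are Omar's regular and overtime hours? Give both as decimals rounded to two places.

Tue: 5:40 AM–5:23 PM = 11 h 43 min
Wed: 9:54 AM–9:12 PM = 11 h 18 min
Thu: 7:14 AM–5:07 PM = 9 h 53 min
Fri: 6:30 AM–3:10 PM = 8 h 40 min
Sat: 5:01 AM–4:31 PM = 11 h 30 min
Sun: 5:09 AM–3:56 PM = 10 h 47 min
Total worked: 63 h 51 min = 63.85 h.
Threshold 40 h → overtime 23 h 51 min, regular 40 h 0 min.

Regular 40.00 hours, overtime 23.85 hours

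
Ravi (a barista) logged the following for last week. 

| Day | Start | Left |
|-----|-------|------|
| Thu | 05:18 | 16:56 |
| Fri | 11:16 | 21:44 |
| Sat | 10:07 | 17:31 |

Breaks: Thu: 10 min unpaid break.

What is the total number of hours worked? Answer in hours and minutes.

29 h 20 min

Thu: 05:18–16:56 = 11 h 38 min; less 10 min break → 11 h 28 min
Fri: 11:16–21:44 = 10 h 28 min
Sat: 10:07–17:31 = 7 h 24 min
Total: 11 h 28 min + 10 h 28 min + 7 h 24 min = 29 h 20 min.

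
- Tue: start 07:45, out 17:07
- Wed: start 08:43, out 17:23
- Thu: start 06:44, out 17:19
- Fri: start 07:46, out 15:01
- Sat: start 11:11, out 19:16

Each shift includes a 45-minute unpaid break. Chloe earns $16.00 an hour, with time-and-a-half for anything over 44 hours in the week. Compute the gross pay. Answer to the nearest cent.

$643.20

Tue: 07:45–17:07 = 9 h 22 min; less 45 min break → 8 h 37 min
Wed: 08:43–17:23 = 8 h 40 min; less 45 min break → 7 h 55 min
Thu: 06:44–17:19 = 10 h 35 min; less 45 min break → 9 h 50 min
Fri: 07:46–15:01 = 7 h 15 min; less 45 min break → 6 h 30 min
Sat: 11:11–19:16 = 8 h 5 min; less 45 min break → 7 h 20 min
Total worked: 40 h 12 min = 2412 min.
Regular 40 h 12 min = 2412 min at $16.00/h; overtime 0 h 0 min = 0 min at $24.00/h.
Pay = (2412 × $16.00 + 0 × $24.00) ÷ 60 = $643.20.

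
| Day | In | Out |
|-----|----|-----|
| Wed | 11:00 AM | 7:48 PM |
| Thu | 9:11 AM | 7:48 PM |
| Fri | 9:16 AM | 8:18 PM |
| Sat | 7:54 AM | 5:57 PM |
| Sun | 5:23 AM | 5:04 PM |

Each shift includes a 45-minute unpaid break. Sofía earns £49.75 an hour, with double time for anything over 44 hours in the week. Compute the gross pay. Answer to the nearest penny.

Wed: 11:00 AM–7:48 PM = 8 h 48 min; less 45 min break → 8 h 3 min
Thu: 9:11 AM–7:48 PM = 10 h 37 min; less 45 min break → 9 h 52 min
Fri: 9:16 AM–8:18 PM = 11 h 2 min; less 45 min break → 10 h 17 min
Sat: 7:54 AM–5:57 PM = 10 h 3 min; less 45 min break → 9 h 18 min
Sun: 5:23 AM–5:04 PM = 11 h 41 min; less 45 min break → 10 h 56 min
Total worked: 48 h 26 min = 2906 min.
Regular 44 h 0 min = 2640 min at £49.75/h; overtime 4 h 26 min = 266 min at £99.50/h.
Pay = (2640 × £49.75 + 266 × £99.50) ÷ 60 = £2630.12.

£2630.12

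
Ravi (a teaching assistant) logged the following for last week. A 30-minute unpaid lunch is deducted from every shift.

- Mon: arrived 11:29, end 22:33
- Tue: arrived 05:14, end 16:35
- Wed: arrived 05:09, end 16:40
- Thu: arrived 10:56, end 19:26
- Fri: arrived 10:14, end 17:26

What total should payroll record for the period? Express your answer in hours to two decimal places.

47.13 hours

Mon: 11:29–22:33 = 11 h 4 min; less 30 min break → 10 h 34 min
Tue: 05:14–16:35 = 11 h 21 min; less 30 min break → 10 h 51 min
Wed: 05:09–16:40 = 11 h 31 min; less 30 min break → 11 h 1 min
Thu: 10:56–19:26 = 8 h 30 min; less 30 min break → 8 h 0 min
Fri: 10:14–17:26 = 7 h 12 min; less 30 min break → 6 h 42 min
Total: 10 h 34 min + 10 h 51 min + 11 h 1 min + 8 h 0 min + 6 h 42 min = 47 h 8 min.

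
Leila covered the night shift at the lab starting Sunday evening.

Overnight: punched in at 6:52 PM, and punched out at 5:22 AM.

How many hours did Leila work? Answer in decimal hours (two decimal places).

Overnight: 6:52 PM → midnight = 5 h 8 min; midnight → 5:22 AM = 5 h 22 min; span 10 h 30 min

10.50 hours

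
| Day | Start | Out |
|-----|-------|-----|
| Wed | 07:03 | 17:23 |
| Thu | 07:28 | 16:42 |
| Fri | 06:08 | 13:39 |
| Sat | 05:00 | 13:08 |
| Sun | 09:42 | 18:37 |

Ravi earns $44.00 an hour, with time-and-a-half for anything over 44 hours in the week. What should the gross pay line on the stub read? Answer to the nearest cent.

Wed: 07:03–17:23 = 10 h 20 min
Thu: 07:28–16:42 = 9 h 14 min
Fri: 06:08–13:39 = 7 h 31 min
Sat: 05:00–13:08 = 8 h 8 min
Sun: 09:42–18:37 = 8 h 55 min
Total worked: 44 h 8 min = 2648 min.
Regular 44 h 0 min = 2640 min at $44.00/h; overtime 0 h 8 min = 8 min at $66.00/h.
Pay = (2640 × $44.00 + 8 × $66.00) ÷ 60 = $1944.80.

$1944.80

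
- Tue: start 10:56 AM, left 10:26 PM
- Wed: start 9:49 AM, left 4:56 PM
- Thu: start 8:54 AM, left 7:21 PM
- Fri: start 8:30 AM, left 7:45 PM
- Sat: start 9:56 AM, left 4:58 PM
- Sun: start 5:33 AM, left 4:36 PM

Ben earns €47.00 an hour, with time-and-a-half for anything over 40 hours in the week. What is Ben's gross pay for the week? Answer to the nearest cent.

Tue: 10:56 AM–10:26 PM = 11 h 30 min
Wed: 9:49 AM–4:56 PM = 7 h 7 min
Thu: 8:54 AM–7:21 PM = 10 h 27 min
Fri: 8:30 AM–7:45 PM = 11 h 15 min
Sat: 9:56 AM–4:58 PM = 7 h 2 min
Sun: 5:33 AM–4:36 PM = 11 h 3 min
Total worked: 58 h 24 min = 3504 min.
Regular 40 h 0 min = 2400 min at €47.00/h; overtime 18 h 24 min = 1104 min at €70.50/h.
Pay = (2400 × €47.00 + 1104 × €70.50) ÷ 60 = €3177.20.

€3177.20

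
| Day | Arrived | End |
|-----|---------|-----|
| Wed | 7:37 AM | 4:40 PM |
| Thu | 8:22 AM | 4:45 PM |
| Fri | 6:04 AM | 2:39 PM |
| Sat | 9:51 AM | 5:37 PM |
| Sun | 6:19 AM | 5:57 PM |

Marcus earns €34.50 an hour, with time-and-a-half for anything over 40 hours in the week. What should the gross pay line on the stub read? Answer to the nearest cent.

€1660.31

Wed: 7:37 AM–4:40 PM = 9 h 3 min
Thu: 8:22 AM–4:45 PM = 8 h 23 min
Fri: 6:04 AM–2:39 PM = 8 h 35 min
Sat: 9:51 AM–5:37 PM = 7 h 46 min
Sun: 6:19 AM–5:57 PM = 11 h 38 min
Total worked: 45 h 25 min = 2725 min.
Regular 40 h 0 min = 2400 min at €34.50/h; overtime 5 h 25 min = 325 min at €51.75/h.
Pay = (2400 × €34.50 + 325 × €51.75) ÷ 60 = €1660.31.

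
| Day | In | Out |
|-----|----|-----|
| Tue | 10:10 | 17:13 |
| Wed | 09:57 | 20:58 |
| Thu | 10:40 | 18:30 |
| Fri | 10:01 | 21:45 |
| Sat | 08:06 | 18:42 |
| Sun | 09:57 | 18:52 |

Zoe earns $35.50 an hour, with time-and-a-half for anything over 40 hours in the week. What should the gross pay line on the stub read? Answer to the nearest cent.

$2333.24

Tue: 10:10–17:13 = 7 h 3 min
Wed: 09:57–20:58 = 11 h 1 min
Thu: 10:40–18:30 = 7 h 50 min
Fri: 10:01–21:45 = 11 h 44 min
Sat: 08:06–18:42 = 10 h 36 min
Sun: 09:57–18:52 = 8 h 55 min
Total worked: 57 h 9 min = 3429 min.
Regular 40 h 0 min = 2400 min at $35.50/h; overtime 17 h 9 min = 1029 min at $53.25/h.
Pay = (2400 × $35.50 + 1029 × $53.25) ÷ 60 = $2333.24.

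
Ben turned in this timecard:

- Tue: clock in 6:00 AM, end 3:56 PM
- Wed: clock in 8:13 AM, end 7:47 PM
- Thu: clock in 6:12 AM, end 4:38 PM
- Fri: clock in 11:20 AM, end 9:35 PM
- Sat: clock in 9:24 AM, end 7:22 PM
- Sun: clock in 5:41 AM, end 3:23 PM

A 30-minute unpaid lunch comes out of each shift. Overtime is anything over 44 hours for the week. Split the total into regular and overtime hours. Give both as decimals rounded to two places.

Regular 44.00 hours, overtime 14.85 hours

Tue: 6:00 AM–3:56 PM = 9 h 56 min; less 30 min break → 9 h 26 min
Wed: 8:13 AM–7:47 PM = 11 h 34 min; less 30 min break → 11 h 4 min
Thu: 6:12 AM–4:38 PM = 10 h 26 min; less 30 min break → 9 h 56 min
Fri: 11:20 AM–9:35 PM = 10 h 15 min; less 30 min break → 9 h 45 min
Sat: 9:24 AM–7:22 PM = 9 h 58 min; less 30 min break → 9 h 28 min
Sun: 5:41 AM–3:23 PM = 9 h 42 min; less 30 min break → 9 h 12 min
Total worked: 58 h 51 min = 58.85 h.
Threshold 44 h → overtime 14 h 51 min, regular 44 h 0 min.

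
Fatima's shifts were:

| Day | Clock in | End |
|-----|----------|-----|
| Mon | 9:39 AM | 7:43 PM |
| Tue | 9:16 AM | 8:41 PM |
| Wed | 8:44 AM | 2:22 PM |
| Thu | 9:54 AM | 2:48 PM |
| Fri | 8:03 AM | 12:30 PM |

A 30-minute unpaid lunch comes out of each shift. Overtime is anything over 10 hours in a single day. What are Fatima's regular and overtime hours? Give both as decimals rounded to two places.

Regular 33.05 hours, overtime 0.92 hours

Mon: 9:39 AM–7:43 PM = 10 h 4 min; less 30 min break → 9 h 34 min
Tue: 9:16 AM–8:41 PM = 11 h 25 min; less 30 min break → 10 h 55 min
Wed: 8:44 AM–2:22 PM = 5 h 38 min; less 30 min break → 5 h 8 min
Thu: 9:54 AM–2:48 PM = 4 h 54 min; less 30 min break → 4 h 24 min
Fri: 8:03 AM–12:30 PM = 4 h 27 min; less 30 min break → 3 h 57 min
Mon reg 9 h 34 min / OT 0 h 0 min; Tue reg 10 h 0 min / OT 0 h 55 min; Wed reg 5 h 8 min / OT 0 h 0 min; Thu reg 4 h 24 min / OT 0 h 0 min; Fri reg 3 h 57 min / OT 0 h 0 min.
Totals: regular 33 h 3 min, overtime 0 h 55 min.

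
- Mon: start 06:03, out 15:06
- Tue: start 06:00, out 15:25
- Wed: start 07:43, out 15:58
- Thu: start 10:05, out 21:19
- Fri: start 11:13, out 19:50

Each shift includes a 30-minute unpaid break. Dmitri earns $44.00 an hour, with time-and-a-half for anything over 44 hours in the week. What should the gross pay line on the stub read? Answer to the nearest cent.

Mon: 06:03–15:06 = 9 h 3 min; less 30 min break → 8 h 33 min
Tue: 06:00–15:25 = 9 h 25 min; less 30 min break → 8 h 55 min
Wed: 07:43–15:58 = 8 h 15 min; less 30 min break → 7 h 45 min
Thu: 10:05–21:19 = 11 h 14 min; less 30 min break → 10 h 44 min
Fri: 11:13–19:50 = 8 h 37 min; less 30 min break → 8 h 7 min
Total worked: 44 h 4 min = 2644 min.
Regular 44 h 0 min = 2640 min at $44.00/h; overtime 0 h 4 min = 4 min at $66.00/h.
Pay = (2640 × $44.00 + 4 × $66.00) ÷ 60 = $1940.40.

$1940.40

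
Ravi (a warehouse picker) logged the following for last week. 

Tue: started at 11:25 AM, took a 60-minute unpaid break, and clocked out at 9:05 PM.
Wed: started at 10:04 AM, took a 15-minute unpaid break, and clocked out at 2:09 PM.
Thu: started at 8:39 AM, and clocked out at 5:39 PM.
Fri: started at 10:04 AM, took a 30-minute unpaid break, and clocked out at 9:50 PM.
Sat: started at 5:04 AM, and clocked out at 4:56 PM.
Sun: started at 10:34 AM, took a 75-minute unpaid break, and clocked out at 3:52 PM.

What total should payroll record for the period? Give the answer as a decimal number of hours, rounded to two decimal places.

Tue: 11:25 AM–9:05 PM = 9 h 40 min; less 60 min break → 8 h 40 min
Wed: 10:04 AM–2:09 PM = 4 h 5 min; less 15 min break → 3 h 50 min
Thu: 8:39 AM–5:39 PM = 9 h 0 min
Fri: 10:04 AM–9:50 PM = 11 h 46 min; less 30 min break → 11 h 16 min
Sat: 5:04 AM–4:56 PM = 11 h 52 min
Sun: 10:34 AM–3:52 PM = 5 h 18 min; less 75 min break → 4 h 3 min
Total: 8 h 40 min + 3 h 50 min + 9 h 0 min + 11 h 16 min + 11 h 52 min + 4 h 3 min = 48 h 41 min.

48.68 hours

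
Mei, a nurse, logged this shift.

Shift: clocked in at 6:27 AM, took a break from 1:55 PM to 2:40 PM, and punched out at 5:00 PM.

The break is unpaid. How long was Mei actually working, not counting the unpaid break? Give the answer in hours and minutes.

Shift: 6:27 AM–5:00 PM = 10 h 33 min; less 45 min break → 9 h 48 min

9 h 48 min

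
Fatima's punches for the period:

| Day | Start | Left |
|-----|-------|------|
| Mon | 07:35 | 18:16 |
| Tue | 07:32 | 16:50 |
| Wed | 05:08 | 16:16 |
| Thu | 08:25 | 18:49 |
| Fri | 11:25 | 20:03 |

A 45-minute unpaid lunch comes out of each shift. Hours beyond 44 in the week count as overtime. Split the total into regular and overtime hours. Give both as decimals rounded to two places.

Mon: 07:35–18:16 = 10 h 41 min; less 45 min break → 9 h 56 min
Tue: 07:32–16:50 = 9 h 18 min; less 45 min break → 8 h 33 min
Wed: 05:08–16:16 = 11 h 8 min; less 45 min break → 10 h 23 min
Thu: 08:25–18:49 = 10 h 24 min; less 45 min break → 9 h 39 min
Fri: 11:25–20:03 = 8 h 38 min; less 45 min break → 7 h 53 min
Total worked: 46 h 24 min = 46.40 h.
Threshold 44 h → overtime 2 h 24 min, regular 44 h 0 min.

Regular 44.00 hours, overtime 2.40 hours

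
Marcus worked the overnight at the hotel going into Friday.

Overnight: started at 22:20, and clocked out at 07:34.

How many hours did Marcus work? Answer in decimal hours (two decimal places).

9.23 hours

Overnight: 22:20 → midnight = 1 h 40 min; midnight → 07:34 = 7 h 34 min; span 9 h 14 min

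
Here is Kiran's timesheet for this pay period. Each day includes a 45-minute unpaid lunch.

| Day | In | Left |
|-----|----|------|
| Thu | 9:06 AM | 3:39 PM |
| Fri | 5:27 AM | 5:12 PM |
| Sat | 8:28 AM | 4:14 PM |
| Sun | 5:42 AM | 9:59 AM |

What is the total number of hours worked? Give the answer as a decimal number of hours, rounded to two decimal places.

Thu: 9:06 AM–3:39 PM = 6 h 33 min; less 45 min break → 5 h 48 min
Fri: 5:27 AM–5:12 PM = 11 h 45 min; less 45 min break → 11 h 0 min
Sat: 8:28 AM–4:14 PM = 7 h 46 min; less 45 min break → 7 h 1 min
Sun: 5:42 AM–9:59 AM = 4 h 17 min; less 45 min break → 3 h 32 min
Total: 5 h 48 min + 11 h 0 min + 7 h 1 min + 3 h 32 min = 27 h 21 min.

27.35 hours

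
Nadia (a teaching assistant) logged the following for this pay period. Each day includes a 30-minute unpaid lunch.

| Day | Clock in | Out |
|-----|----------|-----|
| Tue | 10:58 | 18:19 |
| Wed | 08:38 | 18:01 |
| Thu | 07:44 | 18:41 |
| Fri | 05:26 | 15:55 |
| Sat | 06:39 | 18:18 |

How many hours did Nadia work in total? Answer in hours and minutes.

Tue: 10:58–18:19 = 7 h 21 min; less 30 min break → 6 h 51 min
Wed: 08:38–18:01 = 9 h 23 min; less 30 min break → 8 h 53 min
Thu: 07:44–18:41 = 10 h 57 min; less 30 min break → 10 h 27 min
Fri: 05:26–15:55 = 10 h 29 min; less 30 min break → 9 h 59 min
Sat: 06:39–18:18 = 11 h 39 min; less 30 min break → 11 h 9 min
Total: 6 h 51 min + 8 h 53 min + 10 h 27 min + 9 h 59 min + 11 h 9 min = 47 h 19 min.

47 h 19 min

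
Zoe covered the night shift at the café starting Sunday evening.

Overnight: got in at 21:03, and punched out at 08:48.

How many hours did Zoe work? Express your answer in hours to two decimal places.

Overnight: 21:03 → midnight = 2 h 57 min; midnight → 08:48 = 8 h 48 min; span 11 h 45 min

11.75 hours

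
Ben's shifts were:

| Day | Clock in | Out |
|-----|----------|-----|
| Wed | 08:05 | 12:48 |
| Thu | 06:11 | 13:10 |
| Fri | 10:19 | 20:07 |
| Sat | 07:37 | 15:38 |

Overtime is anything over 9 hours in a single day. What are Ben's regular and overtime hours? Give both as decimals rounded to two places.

Regular 28.72 hours, overtime 0.80 hours

Wed: 08:05–12:48 = 4 h 43 min
Thu: 06:11–13:10 = 6 h 59 min
Fri: 10:19–20:07 = 9 h 48 min
Sat: 07:37–15:38 = 8 h 1 min
Wed reg 4 h 43 min / OT 0 h 0 min; Thu reg 6 h 59 min / OT 0 h 0 min; Fri reg 9 h 0 min / OT 0 h 48 min; Sat reg 8 h 1 min / OT 0 h 0 min.
Totals: regular 28 h 43 min, overtime 0 h 48 min.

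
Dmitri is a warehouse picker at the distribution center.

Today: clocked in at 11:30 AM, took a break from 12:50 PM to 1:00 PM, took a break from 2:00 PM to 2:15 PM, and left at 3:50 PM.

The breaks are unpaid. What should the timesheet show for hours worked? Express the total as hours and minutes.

3 h 55 min

Today: 11:30 AM–3:50 PM = 4 h 20 min; less 25 min break → 3 h 55 min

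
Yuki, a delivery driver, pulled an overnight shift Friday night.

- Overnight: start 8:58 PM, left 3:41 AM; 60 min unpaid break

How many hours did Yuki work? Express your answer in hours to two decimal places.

Overnight: 8:58 PM → midnight = 3 h 2 min; midnight → 3:41 AM = 3 h 41 min; span 6 h 43 min; less 60 min break → 5 h 43 min

5.72 hours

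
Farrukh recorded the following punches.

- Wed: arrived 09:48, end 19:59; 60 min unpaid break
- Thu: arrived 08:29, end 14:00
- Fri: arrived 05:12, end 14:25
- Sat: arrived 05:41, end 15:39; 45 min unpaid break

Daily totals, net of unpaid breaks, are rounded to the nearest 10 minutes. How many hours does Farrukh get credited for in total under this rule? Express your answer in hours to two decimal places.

33.00 hours

Wed: 09:48–19:59 = 10 h 11 min − 60 min = 9 h 11 min → rounds to 9 h 10 min
Thu: 08:29–14:00 = 5 h 31 min → rounds to 5 h 30 min
Fri: 05:12–14:25 = 9 h 13 min → rounds to 9 h 10 min
Sat: 05:41–15:39 = 9 h 58 min − 45 min = 9 h 13 min → rounds to 9 h 10 min
Total credited: 33 h 0 min.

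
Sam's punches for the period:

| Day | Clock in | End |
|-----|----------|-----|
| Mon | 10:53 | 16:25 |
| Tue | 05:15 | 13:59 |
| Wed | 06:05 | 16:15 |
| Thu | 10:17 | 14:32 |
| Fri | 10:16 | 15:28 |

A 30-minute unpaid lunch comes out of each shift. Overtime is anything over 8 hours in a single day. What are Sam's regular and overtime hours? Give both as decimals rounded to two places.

Mon: 10:53–16:25 = 5 h 32 min; less 30 min break → 5 h 2 min
Tue: 05:15–13:59 = 8 h 44 min; less 30 min break → 8 h 14 min
Wed: 06:05–16:15 = 10 h 10 min; less 30 min break → 9 h 40 min
Thu: 10:17–14:32 = 4 h 15 min; less 30 min break → 3 h 45 min
Fri: 10:16–15:28 = 5 h 12 min; less 30 min break → 4 h 42 min
Mon reg 5 h 2 min / OT 0 h 0 min; Tue reg 8 h 0 min / OT 0 h 14 min; Wed reg 8 h 0 min / OT 1 h 40 min; Thu reg 3 h 45 min / OT 0 h 0 min; Fri reg 4 h 42 min / OT 0 h 0 min.
Totals: regular 29 h 29 min, overtime 1 h 54 min.

Regular 29.48 hours, overtime 1.90 hours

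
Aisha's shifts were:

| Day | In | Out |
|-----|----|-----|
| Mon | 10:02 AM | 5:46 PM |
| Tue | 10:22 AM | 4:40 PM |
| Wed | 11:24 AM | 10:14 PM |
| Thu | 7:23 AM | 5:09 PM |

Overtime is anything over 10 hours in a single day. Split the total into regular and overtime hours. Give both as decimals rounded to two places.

Regular 33.80 hours, overtime 0.83 hours

Mon: 10:02 AM–5:46 PM = 7 h 44 min
Tue: 10:22 AM–4:40 PM = 6 h 18 min
Wed: 11:24 AM–10:14 PM = 10 h 50 min
Thu: 7:23 AM–5:09 PM = 9 h 46 min
Mon reg 7 h 44 min / OT 0 h 0 min; Tue reg 6 h 18 min / OT 0 h 0 min; Wed reg 10 h 0 min / OT 0 h 50 min; Thu reg 9 h 46 min / OT 0 h 0 min.
Totals: regular 33 h 48 min, overtime 0 h 50 min.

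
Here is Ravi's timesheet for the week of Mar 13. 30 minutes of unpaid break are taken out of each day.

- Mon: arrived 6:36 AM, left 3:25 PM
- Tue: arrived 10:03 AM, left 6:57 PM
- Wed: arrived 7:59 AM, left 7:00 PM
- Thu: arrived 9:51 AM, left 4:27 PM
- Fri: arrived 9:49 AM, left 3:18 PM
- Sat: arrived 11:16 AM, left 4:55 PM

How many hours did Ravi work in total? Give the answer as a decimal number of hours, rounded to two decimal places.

43.47 hours

Mon: 6:36 AM–3:25 PM = 8 h 49 min; less 30 min break → 8 h 19 min
Tue: 10:03 AM–6:57 PM = 8 h 54 min; less 30 min break → 8 h 24 min
Wed: 7:59 AM–7:00 PM = 11 h 1 min; less 30 min break → 10 h 31 min
Thu: 9:51 AM–4:27 PM = 6 h 36 min; less 30 min break → 6 h 6 min
Fri: 9:49 AM–3:18 PM = 5 h 29 min; less 30 min break → 4 h 59 min
Sat: 11:16 AM–4:55 PM = 5 h 39 min; less 30 min break → 5 h 9 min
Total: 8 h 19 min + 8 h 24 min + 10 h 31 min + 6 h 6 min + 4 h 59 min + 5 h 9 min = 43 h 28 min.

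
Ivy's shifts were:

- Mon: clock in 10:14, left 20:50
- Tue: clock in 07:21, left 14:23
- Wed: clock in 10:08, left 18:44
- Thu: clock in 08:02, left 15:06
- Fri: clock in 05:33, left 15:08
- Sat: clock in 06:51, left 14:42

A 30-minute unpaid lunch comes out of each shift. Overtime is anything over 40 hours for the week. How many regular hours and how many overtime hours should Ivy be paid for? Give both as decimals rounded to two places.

Mon: 10:14–20:50 = 10 h 36 min; less 30 min break → 10 h 6 min
Tue: 07:21–14:23 = 7 h 2 min; less 30 min break → 6 h 32 min
Wed: 10:08–18:44 = 8 h 36 min; less 30 min break → 8 h 6 min
Thu: 08:02–15:06 = 7 h 4 min; less 30 min break → 6 h 34 min
Fri: 05:33–15:08 = 9 h 35 min; less 30 min break → 9 h 5 min
Sat: 06:51–14:42 = 7 h 51 min; less 30 min break → 7 h 21 min
Total worked: 47 h 44 min = 47.73 h.
Threshold 40 h → overtime 7 h 44 min, regular 40 h 0 min.

Regular 40.00 hours, overtime 7.73 hours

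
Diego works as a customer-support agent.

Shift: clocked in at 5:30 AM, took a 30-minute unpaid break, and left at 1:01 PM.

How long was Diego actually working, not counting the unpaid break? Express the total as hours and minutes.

Shift: 5:30 AM–1:01 PM = 7 h 31 min; less 30 min break → 7 h 1 min

7 h 1 min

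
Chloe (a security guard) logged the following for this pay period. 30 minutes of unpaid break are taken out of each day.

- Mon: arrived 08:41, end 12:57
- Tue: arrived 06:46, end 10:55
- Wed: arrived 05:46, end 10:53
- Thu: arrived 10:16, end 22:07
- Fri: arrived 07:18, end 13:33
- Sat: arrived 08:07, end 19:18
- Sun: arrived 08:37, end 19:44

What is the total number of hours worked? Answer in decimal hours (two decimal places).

Mon: 08:41–12:57 = 4 h 16 min; less 30 min break → 3 h 46 min
Tue: 06:46–10:55 = 4 h 9 min; less 30 min break → 3 h 39 min
Wed: 05:46–10:53 = 5 h 7 min; less 30 min break → 4 h 37 min
Thu: 10:16–22:07 = 11 h 51 min; less 30 min break → 11 h 21 min
Fri: 07:18–13:33 = 6 h 15 min; less 30 min break → 5 h 45 min
Sat: 08:07–19:18 = 11 h 11 min; less 30 min break → 10 h 41 min
Sun: 08:37–19:44 = 11 h 7 min; less 30 min break → 10 h 37 min
Total: 3 h 46 min + 3 h 39 min + 4 h 37 min + 11 h 21 min + 5 h 45 min + 10 h 41 min + 10 h 37 min = 50 h 26 min.

50.43 hours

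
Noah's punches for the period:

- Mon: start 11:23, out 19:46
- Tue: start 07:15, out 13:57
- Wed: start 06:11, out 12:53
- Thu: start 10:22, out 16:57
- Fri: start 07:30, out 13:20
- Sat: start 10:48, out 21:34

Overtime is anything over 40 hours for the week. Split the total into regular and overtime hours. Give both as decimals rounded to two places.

Mon: 11:23–19:46 = 8 h 23 min
Tue: 07:15–13:57 = 6 h 42 min
Wed: 06:11–12:53 = 6 h 42 min
Thu: 10:22–16:57 = 6 h 35 min
Fri: 07:30–13:20 = 5 h 50 min
Sat: 10:48–21:34 = 10 h 46 min
Total worked: 44 h 58 min = 44.97 h.
Threshold 40 h → overtime 4 h 58 min, regular 40 h 0 min.

Regular 40.00 hours, overtime 4.97 hours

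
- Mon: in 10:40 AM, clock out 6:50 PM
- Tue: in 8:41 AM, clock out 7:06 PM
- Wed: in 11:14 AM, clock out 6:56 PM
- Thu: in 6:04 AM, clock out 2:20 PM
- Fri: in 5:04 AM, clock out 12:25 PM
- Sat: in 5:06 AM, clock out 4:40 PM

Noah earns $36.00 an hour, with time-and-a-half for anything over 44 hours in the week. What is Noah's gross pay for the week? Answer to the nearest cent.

Mon: 10:40 AM–6:50 PM = 8 h 10 min
Tue: 8:41 AM–7:06 PM = 10 h 25 min
Wed: 11:14 AM–6:56 PM = 7 h 42 min
Thu: 6:04 AM–2:20 PM = 8 h 16 min
Fri: 5:04 AM–12:25 PM = 7 h 21 min
Sat: 5:06 AM–4:40 PM = 11 h 34 min
Total worked: 53 h 28 min = 3208 min.
Regular 44 h 0 min = 2640 min at $36.00/h; overtime 9 h 28 min = 568 min at $54.00/h.
Pay = (2640 × $36.00 + 568 × $54.00) ÷ 60 = $2095.20.

$2095.20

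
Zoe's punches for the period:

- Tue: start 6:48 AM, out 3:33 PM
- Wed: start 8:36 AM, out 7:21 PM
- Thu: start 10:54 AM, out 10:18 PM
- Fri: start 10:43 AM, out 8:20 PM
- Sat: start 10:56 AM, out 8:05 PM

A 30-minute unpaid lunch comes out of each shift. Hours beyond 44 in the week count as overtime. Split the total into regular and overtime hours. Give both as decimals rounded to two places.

Regular 44.00 hours, overtime 3.17 hours

Tue: 6:48 AM–3:33 PM = 8 h 45 min; less 30 min break → 8 h 15 min
Wed: 8:36 AM–7:21 PM = 10 h 45 min; less 30 min break → 10 h 15 min
Thu: 10:54 AM–10:18 PM = 11 h 24 min; less 30 min break → 10 h 54 min
Fri: 10:43 AM–8:20 PM = 9 h 37 min; less 30 min break → 9 h 7 min
Sat: 10:56 AM–8:05 PM = 9 h 9 min; less 30 min break → 8 h 39 min
Total worked: 47 h 10 min = 47.17 h.
Threshold 44 h → overtime 3 h 10 min, regular 44 h 0 min.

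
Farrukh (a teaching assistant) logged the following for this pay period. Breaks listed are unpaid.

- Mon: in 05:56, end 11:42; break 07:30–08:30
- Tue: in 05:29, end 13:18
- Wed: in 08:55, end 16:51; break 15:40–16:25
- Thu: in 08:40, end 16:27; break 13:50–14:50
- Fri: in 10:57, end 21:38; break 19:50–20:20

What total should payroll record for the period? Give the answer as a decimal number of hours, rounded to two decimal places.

36.73 hours

Mon: 05:56–11:42 = 5 h 46 min; less 60 min break → 4 h 46 min
Tue: 05:29–13:18 = 7 h 49 min
Wed: 08:55–16:51 = 7 h 56 min; less 45 min break → 7 h 11 min
Thu: 08:40–16:27 = 7 h 47 min; less 60 min break → 6 h 47 min
Fri: 10:57–21:38 = 10 h 41 min; less 30 min break → 10 h 11 min
Total: 4 h 46 min + 7 h 49 min + 7 h 11 min + 6 h 47 min + 10 h 11 min = 36 h 44 min.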